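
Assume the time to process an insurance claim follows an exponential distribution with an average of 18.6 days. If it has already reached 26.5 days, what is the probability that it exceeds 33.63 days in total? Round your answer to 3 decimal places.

The rate is λ = 1/18.6 = 0.0537634 per day.
P(X > s+t | X > s) = e^(−λ(s+t))/e^(−λs) = e^(−λt), independent of s = 26.5.
P(X > 7.13) = e^(−0.38333) ≈ 0.682.

0.682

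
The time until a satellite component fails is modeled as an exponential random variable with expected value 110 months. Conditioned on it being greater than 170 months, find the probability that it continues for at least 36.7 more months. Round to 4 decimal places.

The rate is λ = 1/110 = 0.00909091 per month.
P(X > s+t | X > s) = e^(−λ(s+t))/e^(−λs) = e^(−λt), independent of s = 170.
P(X > 36.7) = e^(−0.33364) ≈ 0.7163.

0.7163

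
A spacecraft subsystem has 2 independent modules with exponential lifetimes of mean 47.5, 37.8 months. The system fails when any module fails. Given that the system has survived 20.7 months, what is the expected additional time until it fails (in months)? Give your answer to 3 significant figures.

First-failure rate Σλ = 1/47.5 + 1/37.8 = 0.0475077.
By memorylessness the expected residual is 1/Σλ = 21.0492 months, regardless of the 20.7 already elapsed.

21.0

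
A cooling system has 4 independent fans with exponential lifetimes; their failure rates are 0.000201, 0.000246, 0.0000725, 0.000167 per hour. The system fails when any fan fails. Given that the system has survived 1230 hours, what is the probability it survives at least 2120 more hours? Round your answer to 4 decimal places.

0.2333

Time to first failure ~ Exp(Σλ) with Σλ = 0.0006865.
By memorylessness, P(T > 1230+2120 | T > 1230) = P(T > 2120) = e^(−0.0006865·2120) ≈ 0.2333.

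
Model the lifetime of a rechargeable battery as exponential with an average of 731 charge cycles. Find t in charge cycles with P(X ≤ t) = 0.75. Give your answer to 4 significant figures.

The rate is λ = 1/731 = 0.00136799 per charge cycle.
Set 1 − e^(−λt) = 0.75, so t = −ln(0.25)/λ = 1.3863/0.00136799 ≈ 1013.38 charge cycles.

1013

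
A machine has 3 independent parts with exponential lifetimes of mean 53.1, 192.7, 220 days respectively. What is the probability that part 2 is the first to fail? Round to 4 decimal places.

0.1817

Rates: λ_i = 1/mean_i → 0.0188324, 0.00518941, 0.00454545; Σλ = 0.0285673.
P(part 2 first) = λ_2/Σλ = 0.00518941/0.0285673 ≈ 0.1817.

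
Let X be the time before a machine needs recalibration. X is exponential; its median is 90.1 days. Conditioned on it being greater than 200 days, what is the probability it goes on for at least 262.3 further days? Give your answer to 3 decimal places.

For an exponential, median = ln(2)/λ, so λ = ln 2 / 90.1 = 0.00769309 per day.
By the memoryless property, P(X > 200+262.3 | X > 200) = P(X > 262.3).
P(X > 262.3) = e^(−2.0179) ≈ 0.133.

0.133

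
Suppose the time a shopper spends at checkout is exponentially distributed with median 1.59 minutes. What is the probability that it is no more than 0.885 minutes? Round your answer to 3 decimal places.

For an exponential, median = ln(2)/λ, so λ = ln 2 / 1.59 = 0.435942 per minute.
P(X ≤ 0.885) = 1 − e^(−λ·0.885) = 1 − e^(−0.38581) ≈ 0.320.

0.320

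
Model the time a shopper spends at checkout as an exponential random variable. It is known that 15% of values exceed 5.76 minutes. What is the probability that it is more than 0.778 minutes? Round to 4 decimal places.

0.7740

e^(−λ·5.76) = 0.15 ⇒ λ = −ln(0.15)/5.76 = 0.329361.
P(X > 0.778) = e^(−0.329361·0.778) = e^(−0.25624) ≈ 0.7740.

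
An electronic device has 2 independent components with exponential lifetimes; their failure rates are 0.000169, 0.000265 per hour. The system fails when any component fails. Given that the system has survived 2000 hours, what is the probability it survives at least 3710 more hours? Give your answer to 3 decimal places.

0.200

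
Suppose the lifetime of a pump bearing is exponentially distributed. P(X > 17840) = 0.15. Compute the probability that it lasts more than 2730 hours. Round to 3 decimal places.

0.748

e^(−λ·17840) = 0.15 ⇒ λ = −ln(0.15)/17840 = 0.000106341.
P(X > 2730) = e^(−0.000106341·2730) = e^(−0.29031) ≈ 0.748.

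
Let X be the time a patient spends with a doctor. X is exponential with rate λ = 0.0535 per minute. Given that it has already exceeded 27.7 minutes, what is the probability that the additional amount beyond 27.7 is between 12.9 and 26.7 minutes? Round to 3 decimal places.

0.262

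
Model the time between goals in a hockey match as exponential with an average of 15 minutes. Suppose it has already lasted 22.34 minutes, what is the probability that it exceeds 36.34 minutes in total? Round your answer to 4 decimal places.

The rate is λ = 1/15 = 0.0666667 per minute.
P(X > s+t | X > s) = e^(−λ(s+t))/e^(−λs) = e^(−λt), independent of s = 22.34.
P(X > 14) = e^(−0.93333) ≈ 0.3932.

0.3932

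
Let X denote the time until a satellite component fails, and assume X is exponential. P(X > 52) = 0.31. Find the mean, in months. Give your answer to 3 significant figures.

44.4

e^(−λ·52) = 0.31 ⇒ λ = −ln(0.31)/52 = 0.0225227.
Mean = 1/λ = 44.3996 months.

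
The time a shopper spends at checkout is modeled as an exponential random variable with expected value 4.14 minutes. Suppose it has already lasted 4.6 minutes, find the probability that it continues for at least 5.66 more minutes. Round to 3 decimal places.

The rate is λ = 1/4.14 = 0.241546 per minute.
The exponential is memoryless, so the remaining time is again Exp(λ): the condition X > 4.6 is irrelevant.
P(X > 5.66) = e^(−1.3671) ≈ 0.255.

0.255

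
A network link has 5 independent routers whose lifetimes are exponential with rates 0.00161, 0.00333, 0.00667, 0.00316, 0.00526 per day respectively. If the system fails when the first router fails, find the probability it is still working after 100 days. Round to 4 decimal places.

0.1349

The time to first failure is exponential with rate Σλ = 0.00161 + 0.00333 + 0.00667 + 0.00316 + 0.00526 = 0.02003.
P(min > 100) = e^(−0.02003·100) = e^(−2.003) ≈ 0.1349.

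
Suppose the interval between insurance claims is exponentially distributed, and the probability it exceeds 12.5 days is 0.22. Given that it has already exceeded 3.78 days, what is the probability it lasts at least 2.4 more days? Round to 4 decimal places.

0.7477

From e^(−λ·12.5) = 0.22, λ = −ln(0.22)/12.5 = 0.12113.
Memoryless: P(X > 3.78+2.4 | X > 3.78) = P(X > 2.4) = e^(−0.12113·2.4) ≈ 0.7477.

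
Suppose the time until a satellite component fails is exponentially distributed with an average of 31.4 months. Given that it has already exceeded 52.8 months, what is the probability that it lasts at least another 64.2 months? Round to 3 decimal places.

0.129

The rate is λ = 1/31.4 = 0.0318471 per month.
The exponential is memoryless, so the remaining time is again Exp(λ): the condition X > 52.8 is irrelevant.
P(X > 64.2) = e^(−2.0446) ≈ 0.129.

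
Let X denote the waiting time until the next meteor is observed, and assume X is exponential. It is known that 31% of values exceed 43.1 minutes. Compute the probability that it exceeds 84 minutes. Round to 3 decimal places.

0.102

e^(−λ·43.1) = 0.31 ⇒ λ = −ln(0.31)/43.1 = 0.0271736.
P(X > 84) = e^(−0.0271736·84) = e^(−2.2826) ≈ 0.102.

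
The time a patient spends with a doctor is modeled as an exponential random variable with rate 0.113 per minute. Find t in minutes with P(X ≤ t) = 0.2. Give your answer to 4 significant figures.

Set 1 − e^(−λt) = 0.2, so t = −ln(0.8)/λ = 0.22314/0.113 ≈ 1.97472 minutes.

1.975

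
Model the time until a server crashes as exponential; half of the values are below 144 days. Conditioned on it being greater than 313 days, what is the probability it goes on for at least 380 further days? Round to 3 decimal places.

For an exponential, median = ln(2)/λ, so λ = ln 2 / 144 = 0.00481352 per day.
The exponential is memoryless, so the remaining time is again Exp(λ): the condition X > 313 is irrelevant.
P(X > 380) = e^(−1.8291) ≈ 0.161.

0.161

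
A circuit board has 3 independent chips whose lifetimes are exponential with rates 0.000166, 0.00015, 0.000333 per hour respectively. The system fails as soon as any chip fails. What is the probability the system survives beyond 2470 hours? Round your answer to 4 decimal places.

The time to first failure is exponential with rate Σλ = 0.000166 + 0.00015 + 0.000333 = 0.000649.
P(min > 2470) = e^(−0.000649·2470) = e^(−1.603) ≈ 0.2013.

0.2013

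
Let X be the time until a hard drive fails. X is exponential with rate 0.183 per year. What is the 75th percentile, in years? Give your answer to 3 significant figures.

7.58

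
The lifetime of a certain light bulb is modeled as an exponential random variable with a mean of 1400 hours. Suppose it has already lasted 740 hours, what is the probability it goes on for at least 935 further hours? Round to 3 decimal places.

The rate is λ = 1/1400 = 0.000714286 per hour.
By the memoryless property, P(X > 740+935 | X > 740) = P(X > 935).
P(X > 935) = e^(−0.66786) ≈ 0.513.

0.513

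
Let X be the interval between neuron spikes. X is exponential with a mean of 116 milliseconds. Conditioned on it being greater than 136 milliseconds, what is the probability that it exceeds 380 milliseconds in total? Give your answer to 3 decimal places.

0.122

The rate is λ = 1/116 = 0.00862069 per millisecond.
By the memoryless property, P(X > 136+244 | X > 136) = P(X > 244).
P(X > 244) = e^(−2.1034) ≈ 0.122.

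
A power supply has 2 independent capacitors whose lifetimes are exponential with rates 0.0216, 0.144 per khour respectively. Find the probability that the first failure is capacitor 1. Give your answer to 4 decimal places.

The time to first failure is exponential with rate Σλ = 0.0216 + 0.144 = 0.1656.
P(capacitor 1 first) = λ_1/Σλ = 0.0216/0.1656 ≈ 0.1304.

0.1304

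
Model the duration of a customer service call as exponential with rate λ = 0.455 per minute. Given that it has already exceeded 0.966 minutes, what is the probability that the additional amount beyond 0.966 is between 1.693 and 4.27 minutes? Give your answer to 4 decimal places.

Memoryless: the residual past 0.966 is again Exp(λ).
P(1.693 < residual < 4.27) = e^(−λ·1.693) − e^(−λ·4.27) = 0.46287 − 0.14329 ≈ 0.3196.

0.3196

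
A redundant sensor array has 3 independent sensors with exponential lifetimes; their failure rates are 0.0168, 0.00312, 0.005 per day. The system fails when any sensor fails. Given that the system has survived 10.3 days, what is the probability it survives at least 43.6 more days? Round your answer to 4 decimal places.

Time to first failure ~ Exp(Σλ) with Σλ = 0.02492.
By memorylessness, P(T > 10.3+43.6 | T > 10.3) = P(T > 43.6) = e^(−0.02492·43.6) ≈ 0.3374.

0.3374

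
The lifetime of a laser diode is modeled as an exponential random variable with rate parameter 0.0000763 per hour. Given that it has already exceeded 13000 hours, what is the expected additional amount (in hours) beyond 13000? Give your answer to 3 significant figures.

13100

By memorylessness, the remaining amount past any threshold is again Exp(λ) with mean 1/λ = 13106.2 hours.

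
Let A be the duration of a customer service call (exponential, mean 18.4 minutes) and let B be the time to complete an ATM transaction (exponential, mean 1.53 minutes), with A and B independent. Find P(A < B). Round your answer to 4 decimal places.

0.0768

λ_1 = 1/18.4 = 0.0543478, λ_2 = 1/1.53 = 0.653595.
For independent exponentials, P(A < B) = λ_1/(λ_1+λ_2) = 0.0543478/0.707943 ≈ 0.0768.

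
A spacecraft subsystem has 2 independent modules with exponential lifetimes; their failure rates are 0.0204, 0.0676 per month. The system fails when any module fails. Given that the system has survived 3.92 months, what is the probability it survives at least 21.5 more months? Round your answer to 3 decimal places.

0.151

Time to first failure ~ Exp(Σλ) with Σλ = 0.088.
By memorylessness, P(T > 3.92+21.5 | T > 3.92) = P(T > 21.5) = e^(−0.088·21.5) ≈ 0.151.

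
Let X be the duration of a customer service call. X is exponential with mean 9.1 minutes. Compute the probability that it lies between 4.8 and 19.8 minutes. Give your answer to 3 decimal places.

0.477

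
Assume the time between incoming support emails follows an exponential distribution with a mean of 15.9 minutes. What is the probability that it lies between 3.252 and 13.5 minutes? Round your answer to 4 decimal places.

0.3872

The rate is λ = 1/15.9 = 0.0628931 per minute.
P(3.252 < X < 13.5) = e^(−λ·3.252) − e^(−λ·13.5) = 0.81503 − 0.42782 ≈ 0.3872.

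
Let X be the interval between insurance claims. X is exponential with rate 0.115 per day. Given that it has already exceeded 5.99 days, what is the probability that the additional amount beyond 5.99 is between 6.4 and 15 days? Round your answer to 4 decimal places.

0.3009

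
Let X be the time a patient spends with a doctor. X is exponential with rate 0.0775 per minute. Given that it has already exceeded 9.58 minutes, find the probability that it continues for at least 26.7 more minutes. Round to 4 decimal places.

By the memoryless property, P(X > 9.58+26.7 | X > 9.58) = P(X > 26.7).
P(X > 26.7) = e^(−2.0692) ≈ 0.1263.

0.1263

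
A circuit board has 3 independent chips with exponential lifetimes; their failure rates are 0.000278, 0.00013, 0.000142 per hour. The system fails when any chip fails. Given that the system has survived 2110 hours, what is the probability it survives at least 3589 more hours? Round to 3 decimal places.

Time to first failure ~ Exp(Σλ) with Σλ = 0.00055.
By memorylessness, P(T > 2110+3589 | T > 2110) = P(T > 3589) = e^(−0.00055·3589) ≈ 0.139.

0.139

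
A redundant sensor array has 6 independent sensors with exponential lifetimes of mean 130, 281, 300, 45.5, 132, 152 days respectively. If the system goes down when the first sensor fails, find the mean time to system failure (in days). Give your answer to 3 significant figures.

The first failure time is exponential with rate Σλ_i = 1/130 + 1/281 + 1/300 + 1/45.5 + 1/132 + 1/152 = 0.0507171 per day.
E[min] = 1/Σλ = 1/0.0507171 = 19.7172 days.

19.7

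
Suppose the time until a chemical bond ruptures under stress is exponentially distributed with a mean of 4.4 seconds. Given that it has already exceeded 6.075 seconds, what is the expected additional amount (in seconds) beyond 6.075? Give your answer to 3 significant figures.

The rate is λ = 1/4.4 = 0.227273 per second.
By memorylessness, the remaining amount past any threshold is again Exp(λ) with mean 1/λ = 4.4 seconds.

4.40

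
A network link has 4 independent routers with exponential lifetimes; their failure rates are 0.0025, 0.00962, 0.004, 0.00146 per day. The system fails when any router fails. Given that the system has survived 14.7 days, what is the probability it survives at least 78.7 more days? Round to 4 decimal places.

Time to first failure ~ Exp(Σλ) with Σλ = 0.01758.
By memorylessness, P(T > 14.7+78.7 | T > 14.7) = P(T > 78.7) = e^(−0.01758·78.7) ≈ 0.2507.

0.2507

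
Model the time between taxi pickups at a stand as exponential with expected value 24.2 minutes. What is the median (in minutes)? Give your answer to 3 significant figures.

16.8

The rate is λ = 1/24.2 = 0.0413223 per minute.
Set 1 − e^(−λt) = 0.5, so t = −ln(0.5)/λ = 0.69315/0.0413223 ≈ 16.7742 minutes.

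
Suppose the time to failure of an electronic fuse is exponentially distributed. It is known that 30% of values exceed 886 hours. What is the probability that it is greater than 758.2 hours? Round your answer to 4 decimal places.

0.3569

e^(−λ·886) = 0.30 ⇒ λ = −ln(0.30)/886 = 0.00135889.
P(X > 758.2) = e^(−0.00135889·758.2) = e^(−1.0303) ≈ 0.3569.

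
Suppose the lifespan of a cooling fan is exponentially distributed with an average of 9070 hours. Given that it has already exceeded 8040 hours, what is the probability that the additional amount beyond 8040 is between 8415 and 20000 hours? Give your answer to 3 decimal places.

The rate is λ = 1/9070 = 0.000110254 per hour.
Memoryless: the residual past 8040 is again Exp(λ).
P(8415 < residual < 20000) = e^(−λ·8415) − e^(−λ·20000) = 0.39543 − 0.11024 ≈ 0.285.

0.285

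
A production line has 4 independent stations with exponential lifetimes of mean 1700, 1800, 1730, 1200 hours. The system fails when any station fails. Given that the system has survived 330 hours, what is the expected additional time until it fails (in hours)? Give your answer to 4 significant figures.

391.4

First-failure rate Σλ = 1/1700 + 1/1800 + 1/1730 + 1/1200 = 0.00255516.
By memorylessness the expected residual is 1/Σλ = 391.365 hours, regardless of the 330 already elapsed.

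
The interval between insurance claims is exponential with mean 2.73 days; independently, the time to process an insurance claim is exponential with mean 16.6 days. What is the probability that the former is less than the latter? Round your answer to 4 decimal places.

0.8588

λ_1 = 1/2.73 = 0.3663, λ_2 = 1/16.6 = 0.060241.
For independent exponentials, P(the former < the latter) = λ_1/(λ_1+λ_2) = 0.3663/0.426541 ≈ 0.8588.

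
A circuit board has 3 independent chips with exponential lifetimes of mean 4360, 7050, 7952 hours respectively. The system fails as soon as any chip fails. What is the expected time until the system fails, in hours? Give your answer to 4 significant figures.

2012

The first failure time is exponential with rate Σλ_i = 1/4360 + 1/7050 + 1/7952 = 0.000496956 per hour.
E[min] = 1/Σλ = 1/0.000496956 = 2012.25 hours.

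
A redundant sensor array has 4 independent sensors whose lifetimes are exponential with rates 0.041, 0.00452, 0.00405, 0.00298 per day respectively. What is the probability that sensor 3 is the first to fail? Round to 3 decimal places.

The time to first failure is exponential with rate Σλ = 0.041 + 0.00452 + 0.00405 + 0.00298 = 0.05255.
P(sensor 3 first) = λ_3/Σλ = 0.00405/0.05255 ≈ 0.077.

0.077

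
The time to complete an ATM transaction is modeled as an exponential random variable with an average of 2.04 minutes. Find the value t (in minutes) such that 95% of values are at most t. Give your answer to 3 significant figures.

The rate is λ = 1/2.04 = 0.490196 per minute.
Set 1 − e^(−λt) = 0.95, so t = −ln(0.05)/λ = 2.9957/0.490196 ≈ 6.11129 minutes.

6.11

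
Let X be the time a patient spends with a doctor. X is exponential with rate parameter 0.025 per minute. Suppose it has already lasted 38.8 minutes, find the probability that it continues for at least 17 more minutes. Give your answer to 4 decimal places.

By the memoryless property, P(X > 38.8+17 | X > 38.8) = P(X > 17).
P(X > 17) = e^(−0.425) ≈ 0.6538.

0.6538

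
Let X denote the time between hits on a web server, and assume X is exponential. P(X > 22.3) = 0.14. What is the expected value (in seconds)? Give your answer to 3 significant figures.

e^(−λ·22.3) = 0.14 ⇒ λ = −ln(0.14)/22.3 = 0.0881665.
Mean = 1/λ = 11.3422 seconds.

11.3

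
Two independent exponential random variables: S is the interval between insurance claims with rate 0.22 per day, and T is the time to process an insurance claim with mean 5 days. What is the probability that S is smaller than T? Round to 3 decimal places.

λ_1 = 0.22, λ_2 = 1/5 = 0.2.
For independent exponentials, P(S < T) = λ_1/(λ_1+λ_2) = 0.22/0.42 ≈ 0.524.

0.524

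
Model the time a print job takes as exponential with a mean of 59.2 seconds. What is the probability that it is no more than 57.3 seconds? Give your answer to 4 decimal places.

0.6201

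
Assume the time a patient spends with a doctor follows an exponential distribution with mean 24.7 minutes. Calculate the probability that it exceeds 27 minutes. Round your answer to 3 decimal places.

0.335

The rate is λ = 1/24.7 = 0.0404858 per minute.
P(X > 27) = e^(−λ·27) = e^(−1.0931) ≈ 0.335.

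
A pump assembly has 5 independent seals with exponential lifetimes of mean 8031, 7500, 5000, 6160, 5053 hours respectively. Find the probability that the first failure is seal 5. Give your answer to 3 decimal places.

Rates: λ_i = 1/mean_i → 0.000124517, 0.000133333, 0.0002, 0.000162338, 0.000197902; Σλ = 0.000818091.
P(seal 5 first) = λ_5/Σλ = 0.000197902/0.000818091 ≈ 0.242.

0.242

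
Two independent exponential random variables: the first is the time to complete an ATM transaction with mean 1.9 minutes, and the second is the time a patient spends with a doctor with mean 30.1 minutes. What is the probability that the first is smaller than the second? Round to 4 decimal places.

0.9406

λ_1 = 1/1.9 = 0.526316, λ_2 = 1/30.1 = 0.0332226.
For independent exponentials, P(the first < the second) = λ_1/(λ_1+λ_2) = 0.526316/0.559538 ≈ 0.9406.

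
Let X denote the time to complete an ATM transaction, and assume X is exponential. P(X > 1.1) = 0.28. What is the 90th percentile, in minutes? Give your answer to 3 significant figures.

1.99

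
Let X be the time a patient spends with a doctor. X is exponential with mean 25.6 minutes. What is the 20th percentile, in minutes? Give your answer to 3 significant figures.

5.71

The rate is λ = 1/25.6 = 0.0390625 per minute.
Set 1 − e^(−λt) = 0.2, so t = −ln(0.8)/λ = 0.22314/0.0390625 ≈ 5.71247 minutes.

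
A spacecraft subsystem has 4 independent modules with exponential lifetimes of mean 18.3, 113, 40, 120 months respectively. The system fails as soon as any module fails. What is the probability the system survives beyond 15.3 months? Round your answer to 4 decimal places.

The first failure time is exponential with rate Σλ_i = 1/18.3 + 1/113 + 1/40 + 1/120 = 0.0968277 per month.
P(min > 15.3) = e^(−0.0968277·15.3) = e^(−1.4815) ≈ 0.2273.

0.2273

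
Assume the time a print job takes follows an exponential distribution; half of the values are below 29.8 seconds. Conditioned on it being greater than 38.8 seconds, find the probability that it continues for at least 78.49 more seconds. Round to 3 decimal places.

0.161

For an exponential, median = ln(2)/λ, so λ = ln 2 / 29.8 = 0.02326 per second.
P(X > s+t | X > s) = e^(−λ(s+t))/e^(−λs) = e^(−λt), independent of s = 38.8.
P(X > 78.49) = e^(−1.8257) ≈ 0.161.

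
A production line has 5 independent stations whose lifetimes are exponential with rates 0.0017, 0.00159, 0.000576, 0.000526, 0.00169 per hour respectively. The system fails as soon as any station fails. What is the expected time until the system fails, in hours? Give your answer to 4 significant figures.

164.4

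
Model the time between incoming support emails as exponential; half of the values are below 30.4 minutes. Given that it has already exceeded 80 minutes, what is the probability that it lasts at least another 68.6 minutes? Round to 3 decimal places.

0.209

For an exponential, median = ln(2)/λ, so λ = ln 2 / 30.4 = 0.0228009 per minute.
By the memoryless property, P(X > 80+68.6 | X > 80) = P(X > 68.6).
P(X > 68.6) = e^(−1.5641) ≈ 0.209.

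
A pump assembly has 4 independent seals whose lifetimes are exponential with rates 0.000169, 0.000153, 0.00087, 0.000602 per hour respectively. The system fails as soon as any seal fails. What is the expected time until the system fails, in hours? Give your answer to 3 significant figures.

The time to first failure is exponential with rate Σλ = 0.000169 + 0.000153 + 0.00087 + 0.000602 = 0.001794.
E[min] = 1/Σλ = 1/0.001794 = 557.414 hours.

557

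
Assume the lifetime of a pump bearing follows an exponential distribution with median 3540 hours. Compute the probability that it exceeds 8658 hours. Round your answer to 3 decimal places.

For an exponential, median = ln(2)/λ, so λ = ln 2 / 3540 = 0.000195804 per hour.
P(X > 8658) = e^(−λ·8658) = e^(−1.6953) ≈ 0.184.

0.184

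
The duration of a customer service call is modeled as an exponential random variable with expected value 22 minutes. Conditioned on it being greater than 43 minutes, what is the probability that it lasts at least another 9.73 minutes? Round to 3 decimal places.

0.643

The rate is λ = 1/22 = 0.0454545 per minute.
By the memoryless property, P(X > 43+9.73 | X > 43) = P(X > 9.73).
P(X > 9.73) = e^(−0.44227) ≈ 0.643.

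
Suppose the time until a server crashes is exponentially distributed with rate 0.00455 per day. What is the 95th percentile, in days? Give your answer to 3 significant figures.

Set 1 − e^(−λt) = 0.95, so t = −ln(0.05)/λ = 2.9957/0.00455 ≈ 658.403 days.

658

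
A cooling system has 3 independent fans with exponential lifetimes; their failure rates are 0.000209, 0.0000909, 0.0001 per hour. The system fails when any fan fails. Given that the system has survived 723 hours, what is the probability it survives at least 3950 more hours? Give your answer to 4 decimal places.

Time to first failure ~ Exp(Σλ) with Σλ = 0.0003999.
By memorylessness, P(T > 723+3950 | T > 723) = P(T > 3950) = e^(−0.0003999·3950) ≈ 0.2061.

0.2061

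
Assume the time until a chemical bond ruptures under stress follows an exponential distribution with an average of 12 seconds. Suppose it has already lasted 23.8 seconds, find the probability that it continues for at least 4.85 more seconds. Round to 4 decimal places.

0.6675

The rate is λ = 1/12 = 0.0833333 per second.
By the memoryless property, P(X > 23.8+4.85 | X > 23.8) = P(X > 4.85).
P(X > 4.85) = e^(−0.40417) ≈ 0.6675.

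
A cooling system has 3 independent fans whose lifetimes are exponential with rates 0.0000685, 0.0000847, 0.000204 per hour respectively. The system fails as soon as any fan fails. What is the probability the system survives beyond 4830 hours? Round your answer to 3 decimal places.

The time to first failure is exponential with rate Σλ = 0.0000685 + 0.0000847 + 0.000204 = 0.0003572.
P(min > 4830) = e^(−0.0003572·4830) = e^(−1.7253) ≈ 0.178.

0.178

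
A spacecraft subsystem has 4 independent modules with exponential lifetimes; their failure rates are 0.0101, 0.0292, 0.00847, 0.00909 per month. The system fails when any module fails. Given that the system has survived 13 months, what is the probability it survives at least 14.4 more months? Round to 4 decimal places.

Time to first failure ~ Exp(Σλ) with Σλ = 0.05686.
By memorylessness, P(T > 13+14.4 | T > 13) = P(T > 14.4) = e^(−0.05686·14.4) ≈ 0.4410.

0.4410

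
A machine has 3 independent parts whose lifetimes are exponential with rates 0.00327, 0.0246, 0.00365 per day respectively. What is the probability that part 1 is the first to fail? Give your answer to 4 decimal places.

0.1037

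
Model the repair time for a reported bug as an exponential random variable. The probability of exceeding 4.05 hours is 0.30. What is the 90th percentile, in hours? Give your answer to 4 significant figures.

7.746

e^(−λ·4.05) = 0.30 ⇒ λ = −ln(0.30)/4.05 = 0.297277.
90th percentile: 1 − e^(−λt) = 0.9, t = −ln(0.1)/λ = 7.74558 hours.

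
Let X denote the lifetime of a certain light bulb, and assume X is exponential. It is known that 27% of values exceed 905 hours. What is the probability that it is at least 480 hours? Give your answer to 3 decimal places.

0.499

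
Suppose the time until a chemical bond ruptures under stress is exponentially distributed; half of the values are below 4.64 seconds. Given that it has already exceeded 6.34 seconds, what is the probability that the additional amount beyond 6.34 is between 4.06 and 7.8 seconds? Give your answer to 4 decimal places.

0.2334

For an exponential, median = ln(2)/λ, so λ = ln 2 / 4.64 = 0.149385 per second.
Memoryless: the residual past 6.34 is again Exp(λ).
P(4.06 < residual < 7.8) = e^(−λ·4.06) − e^(−λ·7.8) = 0.54525 − 0.31186 ≈ 0.2334.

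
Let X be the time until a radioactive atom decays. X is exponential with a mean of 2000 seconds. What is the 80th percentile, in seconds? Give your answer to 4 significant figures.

The rate is λ = 1/2000 = 0.0005 per second.
Set 1 − e^(−λt) = 0.8, so t = −ln(0.2)/λ = 1.6094/0.0005 ≈ 3218.88 seconds.

3219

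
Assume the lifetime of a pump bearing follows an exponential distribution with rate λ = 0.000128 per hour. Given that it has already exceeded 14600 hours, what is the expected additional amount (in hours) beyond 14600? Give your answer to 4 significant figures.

By memorylessness, the remaining amount past any threshold is again Exp(λ) with mean 1/λ = 7812.5 hours.

7813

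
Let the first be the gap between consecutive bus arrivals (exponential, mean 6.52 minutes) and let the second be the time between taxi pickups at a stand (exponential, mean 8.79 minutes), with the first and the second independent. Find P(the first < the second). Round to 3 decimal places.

0.574

λ_1 = 1/6.52 = 0.153374, λ_2 = 1/8.79 = 0.113766.
For independent exponentials, P(the first < the second) = λ_1/(λ_1+λ_2) = 0.153374/0.26714 ≈ 0.574.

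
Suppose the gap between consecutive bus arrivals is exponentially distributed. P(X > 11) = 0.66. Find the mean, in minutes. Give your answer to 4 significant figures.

26.47

e^(−λ·11) = 0.66 ⇒ λ = −ln(0.66)/11 = 0.0377741.
Mean = 1/λ = 26.4731 minutes.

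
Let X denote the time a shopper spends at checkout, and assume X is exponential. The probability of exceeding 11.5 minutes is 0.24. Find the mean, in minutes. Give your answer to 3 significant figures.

8.06

e^(−λ·11.5) = 0.24 ⇒ λ = −ln(0.24)/11.5 = 0.124097.
Mean = 1/λ = 8.05821 minutes.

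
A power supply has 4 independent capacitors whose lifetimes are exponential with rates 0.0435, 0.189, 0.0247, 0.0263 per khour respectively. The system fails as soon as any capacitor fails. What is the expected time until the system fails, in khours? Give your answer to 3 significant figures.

The time to first failure is exponential with rate Σλ = 0.0435 + 0.189 + 0.0247 + 0.0263 = 0.2835.
E[min] = 1/Σλ = 1/0.2835 = 3.52734 khours.

3.53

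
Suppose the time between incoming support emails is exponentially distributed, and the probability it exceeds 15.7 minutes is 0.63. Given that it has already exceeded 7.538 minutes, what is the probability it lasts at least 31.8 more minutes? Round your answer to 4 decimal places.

0.3923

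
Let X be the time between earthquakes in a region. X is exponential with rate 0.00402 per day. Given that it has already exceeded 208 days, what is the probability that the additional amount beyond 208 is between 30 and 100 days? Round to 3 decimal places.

Memoryless: the residual past 208 is again Exp(λ).
P(30 < residual < 100) = e^(−λ·30) − e^(−λ·100) = 0.88639 − 0.66898 ≈ 0.217.

0.217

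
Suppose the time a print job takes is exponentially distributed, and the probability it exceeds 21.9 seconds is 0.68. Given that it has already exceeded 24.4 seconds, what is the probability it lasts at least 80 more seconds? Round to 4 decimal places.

0.2444

From e^(−λ·21.9) = 0.68, λ = −ln(0.68)/21.9 = 0.0176102.
Memoryless: P(X > 24.4+80 | X > 24.4) = P(X > 80) = e^(−0.0176102·80) ≈ 0.2444.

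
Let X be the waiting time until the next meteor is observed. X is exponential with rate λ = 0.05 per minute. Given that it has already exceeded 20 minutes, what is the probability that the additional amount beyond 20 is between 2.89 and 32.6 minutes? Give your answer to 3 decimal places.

Memoryless: the residual past 20 is again Exp(λ).
P(2.89 < residual < 32.6) = e^(−λ·2.89) − e^(−λ·32.6) = 0.86545 − 0.19593 ≈ 0.670.

0.670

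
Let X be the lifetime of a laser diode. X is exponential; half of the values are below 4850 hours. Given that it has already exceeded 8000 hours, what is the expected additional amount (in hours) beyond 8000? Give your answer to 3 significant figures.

For an exponential, median = ln(2)/λ, so λ = ln 2 / 4850 = 0.000142917 per hour.
By memorylessness, the remaining amount past any threshold is again Exp(λ) with mean 1/λ = 6997.07 hours.

7000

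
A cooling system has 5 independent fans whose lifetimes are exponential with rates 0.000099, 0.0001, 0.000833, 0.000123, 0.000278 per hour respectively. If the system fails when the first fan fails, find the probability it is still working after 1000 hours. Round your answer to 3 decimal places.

The time to first failure is exponential with rate Σλ = 0.000099 + 0.0001 + 0.000833 + 0.000123 + 0.000278 = 0.001433.
P(min > 1000) = e^(−0.001433·1000) = e^(−1.433) ≈ 0.239.

0.239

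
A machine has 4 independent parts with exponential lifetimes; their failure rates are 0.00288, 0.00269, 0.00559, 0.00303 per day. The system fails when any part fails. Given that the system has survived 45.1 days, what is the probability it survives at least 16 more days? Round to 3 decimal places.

Time to first failure ~ Exp(Σλ) with Σλ = 0.01419.
By memorylessness, P(T > 45.1+16 | T > 45.1) = P(T > 16) = e^(−0.01419·16) ≈ 0.797.

0.797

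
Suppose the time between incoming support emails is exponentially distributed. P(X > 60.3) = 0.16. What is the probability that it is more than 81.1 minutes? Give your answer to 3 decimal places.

0.085

e^(−λ·60.3) = 0.16 ⇒ λ = −ln(0.16)/60.3 = 0.0303911.
P(X > 81.1) = e^(−0.0303911·81.1) = e^(−2.4647) ≈ 0.085.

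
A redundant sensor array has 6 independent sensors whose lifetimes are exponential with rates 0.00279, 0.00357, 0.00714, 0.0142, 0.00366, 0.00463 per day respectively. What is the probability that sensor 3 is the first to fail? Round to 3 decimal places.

The time to first failure is exponential with rate Σλ = 0.00279 + 0.00357 + 0.00714 + 0.0142 + 0.00366 + 0.00463 = 0.03599.
P(sensor 3 first) = λ_3/Σλ = 0.00714/0.03599 ≈ 0.198.

0.198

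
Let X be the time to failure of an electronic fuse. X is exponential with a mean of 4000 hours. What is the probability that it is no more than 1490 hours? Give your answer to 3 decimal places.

0.311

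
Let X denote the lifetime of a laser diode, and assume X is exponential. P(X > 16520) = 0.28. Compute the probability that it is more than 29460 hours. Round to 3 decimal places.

0.103

e^(−λ·16520) = 0.28 ⇒ λ = −ln(0.28)/16520 = 0.000077056.
P(X > 29460) = e^(−0.000077056·29460) = e^(−2.2701) ≈ 0.103.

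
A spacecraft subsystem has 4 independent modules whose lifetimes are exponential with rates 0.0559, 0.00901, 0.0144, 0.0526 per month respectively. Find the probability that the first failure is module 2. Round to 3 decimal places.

The time to first failure is exponential with rate Σλ = 0.0559 + 0.00901 + 0.0144 + 0.0526 = 0.13191.
P(module 2 first) = λ_2/Σλ = 0.00901/0.13191 ≈ 0.068.

0.068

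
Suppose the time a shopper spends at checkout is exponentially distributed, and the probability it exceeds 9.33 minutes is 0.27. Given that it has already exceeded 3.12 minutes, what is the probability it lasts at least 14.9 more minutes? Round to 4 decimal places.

0.1236

From e^(−λ·9.33) = 0.27, λ = −ln(0.27)/9.33 = 0.140336.
Memoryless: P(X > 3.12+14.9 | X > 3.12) = P(X > 14.9) = e^(−0.140336·14.9) ≈ 0.1236.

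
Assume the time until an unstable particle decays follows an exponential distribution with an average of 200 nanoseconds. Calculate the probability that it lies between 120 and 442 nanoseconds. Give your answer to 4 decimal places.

The rate is λ = 1/200 = 0.005 per nanosecond.
P(120 < X < 442) = e^(−λ·120) − e^(−λ·442) = 0.54881 − 0.10970 ≈ 0.4391.

0.4391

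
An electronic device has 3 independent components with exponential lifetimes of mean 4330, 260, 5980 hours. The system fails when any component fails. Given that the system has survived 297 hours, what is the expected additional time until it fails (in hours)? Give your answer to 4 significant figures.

First-failure rate Σλ = 1/4330 + 1/260 + 1/5980 = 0.00424432.
By memorylessness the expected residual is 1/Σλ = 235.609 hours, regardless of the 297 already elapsed.

235.6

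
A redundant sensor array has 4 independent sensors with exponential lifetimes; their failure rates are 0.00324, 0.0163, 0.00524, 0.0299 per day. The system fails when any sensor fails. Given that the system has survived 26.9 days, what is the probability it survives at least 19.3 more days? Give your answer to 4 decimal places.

0.3481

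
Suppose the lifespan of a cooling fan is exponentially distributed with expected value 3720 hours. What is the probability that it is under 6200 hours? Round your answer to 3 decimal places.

0.811

The rate is λ = 1/3720 = 0.000268817 per hour.
P(X ≤ 6200) = 1 − e^(−λ·6200) = 1 − e^(−1.6667) ≈ 0.811.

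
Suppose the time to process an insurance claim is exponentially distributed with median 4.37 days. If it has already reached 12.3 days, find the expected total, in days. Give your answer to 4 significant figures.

For an exponential, median = ln(2)/λ, so λ = ln 2 / 4.37 = 0.158615 per day.
By memorylessness, E[X | X > 12.3] = 12.3 + 1/λ = 12.3 + 6.30458 = 18.6046 days.

18.60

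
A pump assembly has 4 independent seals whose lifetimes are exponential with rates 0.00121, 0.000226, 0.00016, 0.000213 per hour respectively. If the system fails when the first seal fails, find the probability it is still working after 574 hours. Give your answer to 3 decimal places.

The time to first failure is exponential with rate Σλ = 0.00121 + 0.000226 + 0.00016 + 0.000213 = 0.001809.
P(min > 574) = e^(−0.001809·574) = e^(−1.0384) ≈ 0.354.

0.354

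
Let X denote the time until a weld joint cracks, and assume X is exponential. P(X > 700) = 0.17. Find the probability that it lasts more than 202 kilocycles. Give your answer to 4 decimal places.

e^(−λ·700) = 0.17 ⇒ λ = −ln(0.17)/700 = 0.00253137.
P(X > 202) = e^(−0.00253137·202) = e^(−0.51134) ≈ 0.5997.

0.5997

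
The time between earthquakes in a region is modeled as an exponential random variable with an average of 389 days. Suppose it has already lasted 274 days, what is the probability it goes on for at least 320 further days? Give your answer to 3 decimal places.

0.439

The rate is λ = 1/389 = 0.00257069 per day.
P(X > s+t | X > s) = e^(−λ(s+t))/e^(−λs) = e^(−λt), independent of s = 274.
P(X > 320) = e^(−0.82262) ≈ 0.439.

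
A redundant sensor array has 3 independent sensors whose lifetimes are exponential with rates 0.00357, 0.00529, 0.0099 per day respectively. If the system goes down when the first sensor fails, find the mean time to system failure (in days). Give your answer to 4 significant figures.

53.30

The time to first failure is exponential with rate Σλ = 0.00357 + 0.00529 + 0.0099 = 0.01876.
E[min] = 1/Σλ = 1/0.01876 = 53.3049 days.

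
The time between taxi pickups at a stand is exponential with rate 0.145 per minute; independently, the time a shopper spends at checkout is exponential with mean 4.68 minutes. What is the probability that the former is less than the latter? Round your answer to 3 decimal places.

0.404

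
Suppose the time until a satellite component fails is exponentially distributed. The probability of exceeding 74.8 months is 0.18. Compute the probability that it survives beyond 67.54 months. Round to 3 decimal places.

0.213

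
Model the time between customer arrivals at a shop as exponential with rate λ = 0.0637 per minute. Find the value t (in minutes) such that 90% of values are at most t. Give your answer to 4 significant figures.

36.15

Set 1 − e^(−λt) = 0.9, so t = −ln(0.1)/λ = 2.3026/0.0637 ≈ 36.1473 minutes.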